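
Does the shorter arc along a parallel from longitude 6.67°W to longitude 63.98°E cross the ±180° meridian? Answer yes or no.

Signed shortest Δλ = ((63.98 − -6.67 + 180) mod 360) − 180 = 70.65°.
Going east by 70.65° from -6.67° reaches +63.98° without touching 180°.

No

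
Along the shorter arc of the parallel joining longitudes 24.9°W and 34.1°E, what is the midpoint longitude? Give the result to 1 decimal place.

4.6°E

Signed shortest Δλ from -24.9° to +34.1° is +59.0°.
Midpoint longitude = -24.9° + (+59.0°)/2 = -24.9° + 29.5° = +4.6°.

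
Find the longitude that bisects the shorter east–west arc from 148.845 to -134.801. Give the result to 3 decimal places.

-172.978°

Signed shortest Δλ from +148.845° to -134.801° is +76.354°.
Midpoint longitude = +148.845° + (+76.354°)/2 = +148.845° + 38.177° = +187.022°.
Normalise into (−180°, 180°]: -172.978°.
(The naïve average (+148.845 + -134.801)/2 = 7.022° is on the wrong side of the globe.)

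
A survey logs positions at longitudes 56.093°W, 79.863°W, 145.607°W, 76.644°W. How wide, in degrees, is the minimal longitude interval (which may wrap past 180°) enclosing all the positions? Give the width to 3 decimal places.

89.514°

Sort the longitudes: -145.607°, -79.863°, -76.644°, -56.093°.
Eastward gaps between consecutive values (wrapping around): 65.744°, 3.219°, 20.551°, 270.486°.
Largest gap = 270.486° ⇒ minimal covering band is its complement: 360° − 270.486° = 89.514°.
Band runs from -145.607° eastward to -56.093°.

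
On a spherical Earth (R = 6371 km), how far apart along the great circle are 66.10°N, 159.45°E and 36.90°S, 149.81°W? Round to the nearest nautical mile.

Δλ = -149.81 − 159.45 = -309.26°; wrapped into (−180°, 180°]: 50.74°.
Δφ = -36.90 − 66.10 = -103.00°.
a = sin²(Δφ/2) + cos φ₁ · cos φ₂ · sin²(Δλ/2) = 0.671953.
c = 2·atan2(√a, √(1−a)) = 1.92187 rad → d = 6371·c ≈ 12244.23 km ≈ 6611.35 nmi.

6611 nmi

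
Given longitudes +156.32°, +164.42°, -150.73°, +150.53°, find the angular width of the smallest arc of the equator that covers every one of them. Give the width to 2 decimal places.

58.74°

Sort the longitudes: -150.73°, +150.53°, +156.32°, +164.42°.
Eastward gaps between consecutive values (wrapping around): 301.26°, 5.79°, 8.10°, 44.85°.
Largest gap = 301.26° ⇒ minimal covering band is its complement: 360° − 301.26° = 58.74°.
Band runs from +150.53° eastward to -150.73°, crossing the antimeridian.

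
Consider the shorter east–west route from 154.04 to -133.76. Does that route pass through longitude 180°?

Yes

Naïve |-133.76 − 154.04| = 287.8° > 180°, so the shorter arc goes the other way round — across 180°.
Signed shortest Δλ = ((-133.76 − 154.04 + 180) mod 360) − 180 = 72.2°.
Going east by 72.2° from +154.04° passes through 180° before reaching -133.76°.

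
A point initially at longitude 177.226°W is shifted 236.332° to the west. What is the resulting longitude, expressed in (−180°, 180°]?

53.558°W

Start at -177.226°; shift −236.332° → -413.558°.
-413.558° lies outside (−180°, 180°]; add 360° → -53.558°.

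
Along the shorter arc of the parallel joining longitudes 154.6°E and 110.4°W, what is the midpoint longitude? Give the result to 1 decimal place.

157.9°W

Signed shortest Δλ from +154.6° to -110.4° is +95.0°.
Midpoint longitude = +154.6° + (+95.0°)/2 = +154.6° + 47.5° = +202.1°.
Normalise into (−180°, 180°]: -157.9°.
(The naïve average (+154.6 + -110.4)/2 = 22.1° is on the wrong side of the globe.)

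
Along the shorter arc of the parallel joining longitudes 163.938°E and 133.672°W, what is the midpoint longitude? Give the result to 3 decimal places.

Signed shortest Δλ from +163.938° to -133.672° is +62.390°.
Midpoint longitude = +163.938° + (+62.390°)/2 = +163.938° + 31.195° = +195.133°.
Normalise into (−180°, 180°]: -164.867°.
(The naïve average (+163.938 + -133.672)/2 = 15.133° is on the wrong side of the globe.)

164.867°W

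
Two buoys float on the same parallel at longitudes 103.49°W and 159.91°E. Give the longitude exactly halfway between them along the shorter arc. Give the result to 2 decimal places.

151.79°W

Signed shortest Δλ from -103.49° to +159.91° is -96.60°.
Midpoint longitude = -103.49° + (-96.60°)/2 = -103.49° − 48.30° = -151.79°.
(The naïve average (-103.49 + +159.91)/2 = 28.21° is on the wrong side of the globe.)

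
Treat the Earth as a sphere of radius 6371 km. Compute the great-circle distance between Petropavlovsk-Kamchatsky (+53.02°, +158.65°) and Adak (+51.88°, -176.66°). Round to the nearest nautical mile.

902 nmi

Δλ = -176.66 − 158.65 = -335.31°; wrapped into (−180°, 180°]: 24.69°.
Δφ = 51.88 − 53.02 = -1.14°.
a = sin²(Δφ/2) + cos φ₁ · cos φ₂ · sin²(Δλ/2) = 0.017072.
c = 2·atan2(√a, √(1−a)) = 0.26207 rad → d = 6371·c ≈ 1669.66 km ≈ 901.55 nmi.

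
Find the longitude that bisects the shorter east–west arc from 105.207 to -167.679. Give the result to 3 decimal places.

Signed shortest Δλ from +105.207° to -167.679° is +87.114°.
Midpoint longitude = +105.207° + (+87.114°)/2 = +105.207° + 43.557° = +148.764°.
(The naïve average (+105.207 + -167.679)/2 = -31.236° is on the wrong side of the globe.)

+148.764°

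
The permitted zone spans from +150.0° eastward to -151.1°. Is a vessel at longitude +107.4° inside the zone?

Band width going east from +150.0° to -151.1°: ((-151.1 − 150.0) mod 360) = 58.9°.
Offset of +107.4° east of the west edge: ((107.4 − 150.0) mod 360) = 317.4°.
317.4° > 58.9° ⇒ outside.

No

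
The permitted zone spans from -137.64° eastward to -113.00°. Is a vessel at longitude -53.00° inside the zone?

Band width going east from -137.64° to -113.00°: ((-113.00 − -137.64) mod 360) = 24.64°.
Offset of -53.00° east of the west edge: ((-53.00 − -137.64) mod 360) = 84.64°.
84.64° > 24.64° ⇒ outside.

No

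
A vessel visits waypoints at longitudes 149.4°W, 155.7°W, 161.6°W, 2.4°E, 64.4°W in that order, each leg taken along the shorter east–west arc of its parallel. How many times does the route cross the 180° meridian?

Leg 1: -149.4° → -155.7°, shortest Δλ = -6.3° (west) — does not cross 180°.
Leg 2: -155.7° → -161.6°, shortest Δλ = -5.9° (west) — does not cross 180°.
Leg 3: -161.6° → +2.4°, shortest Δλ = 164.0° (east) — does not cross 180°.
Leg 4: +2.4° → -64.4°, shortest Δλ = -66.8° (west) — does not cross 180°.
Total crossings: 0.

0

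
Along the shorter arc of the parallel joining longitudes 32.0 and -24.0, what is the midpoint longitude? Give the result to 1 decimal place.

Signed shortest Δλ from +32.0° to -24.0° is -56.0°.
Midpoint longitude = +32.0° + (-56.0°)/2 = +32.0° − 28.0° = +4.0°.

+4.0°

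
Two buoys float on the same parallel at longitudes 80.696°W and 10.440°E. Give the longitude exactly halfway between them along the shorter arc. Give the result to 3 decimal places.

Signed shortest Δλ from -80.696° to +10.440° is +91.136°.
Midpoint longitude = -80.696° + (+91.136°)/2 = -80.696° + 45.568° = -35.128°.

35.128°W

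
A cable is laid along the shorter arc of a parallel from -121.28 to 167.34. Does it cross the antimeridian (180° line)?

Naïve |167.34 − -121.28| = 288.62° > 180°, so the shorter arc goes the other way round — across 180°.
Signed shortest Δλ = ((167.34 − -121.28 + 180) mod 360) − 180 = -71.38°.
Going west by 71.38° from -121.28° passes through 180° before reaching +167.34°.

Yes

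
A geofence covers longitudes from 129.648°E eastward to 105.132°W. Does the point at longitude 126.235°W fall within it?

Band width going east from +129.648° to -105.132°: ((-105.132 − 129.648) mod 360) = 125.220°.
Offset of -126.235° east of the west edge: ((-126.235 − 129.648) mod 360) = 104.117°.
104.117° ≤ 125.220° ⇒ inside.

Yes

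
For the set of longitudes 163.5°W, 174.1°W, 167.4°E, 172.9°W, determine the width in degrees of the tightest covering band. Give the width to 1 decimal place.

Sort the longitudes: -174.1°, -172.9°, -163.5°, +167.4°.
Eastward gaps between consecutive values (wrapping around): 1.2°, 9.4°, 330.9°, 18.5°.
Largest gap = 330.9° ⇒ minimal covering band is its complement: 360° − 330.9° = 29.1°.
Band runs from +167.4° eastward to -163.5°, crossing the antimeridian.

29.1°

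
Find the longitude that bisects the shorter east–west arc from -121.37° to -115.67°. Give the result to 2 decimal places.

Signed shortest Δλ from -121.37° to -115.67° is +5.70°.
Midpoint longitude = -121.37° + (+5.70°)/2 = -121.37° + 2.85° = -118.52°.

-118.52°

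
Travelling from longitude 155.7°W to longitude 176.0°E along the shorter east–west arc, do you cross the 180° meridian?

Yes

Naïve |176.0 − -155.7| = 331.7° > 180°, so the shorter arc goes the other way round — across 180°.
Signed shortest Δλ = ((176.0 − -155.7 + 180) mod 360) − 180 = -28.3°.
Going west by 28.3° from -155.7° passes through 180° before reaching +176.0°.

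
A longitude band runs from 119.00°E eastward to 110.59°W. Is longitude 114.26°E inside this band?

Band width going east from +119.00° to -110.59°: ((-110.59 − 119.00) mod 360) = 130.41°.
Offset of +114.26° east of the west edge: ((114.26 − 119.00) mod 360) = 355.26°.
355.26° > 130.41° ⇒ outside.

No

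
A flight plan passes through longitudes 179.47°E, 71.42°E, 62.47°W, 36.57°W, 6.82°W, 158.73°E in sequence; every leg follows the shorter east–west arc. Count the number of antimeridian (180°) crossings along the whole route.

Leg 1: +179.47° → +71.42°, shortest Δλ = -108.05° (west) — does not cross 180°.
Leg 2: +71.42° → -62.47°, shortest Δλ = -133.89° (west) — does not cross 180°.
Leg 3: -62.47° → -36.57°, shortest Δλ = 25.9° (east) — does not cross 180°.
Leg 4: -36.57° → -6.82°, shortest Δλ = 29.75° (east) — does not cross 180°.
Leg 5: -6.82° → +158.73°, shortest Δλ = 165.55° (east) — does not cross 180°.
Total crossings: 0.

0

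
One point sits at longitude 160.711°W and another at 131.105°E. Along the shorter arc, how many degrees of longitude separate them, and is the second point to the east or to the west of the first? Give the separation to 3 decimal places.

Raw difference: 131.105 − -160.711 = 291.816°.
Normalise into (−180°, 180°]: 291.816° − 360° = -68.184°.
Negative ⇒ the second point lies to the west; separation 68.184°.

68.184° west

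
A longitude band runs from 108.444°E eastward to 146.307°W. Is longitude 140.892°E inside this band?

Band width going east from +108.444° to -146.307°: ((-146.307 − 108.444) mod 360) = 105.249°.
Offset of +140.892° east of the west edge: ((140.892 − 108.444) mod 360) = 32.448°.
32.448° ≤ 105.249° ⇒ inside.

Yes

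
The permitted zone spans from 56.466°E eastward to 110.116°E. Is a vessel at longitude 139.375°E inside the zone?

Band width going east from +56.466° to +110.116°: ((110.116 − 56.466) mod 360) = 53.650°.
Offset of +139.375° east of the west edge: ((139.375 − 56.466) mod 360) = 82.909°.
82.909° > 53.650° ⇒ outside.

No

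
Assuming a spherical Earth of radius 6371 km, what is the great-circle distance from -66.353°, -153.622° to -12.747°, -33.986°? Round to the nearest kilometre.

Δλ = -33.986 − -153.622 = 119.636°.
Δφ = -12.747 − -66.353 = 53.606°.
a = sin²(Δφ/2) + cos φ₁ · cos φ₂ · sin²(Δλ/2) = 0.495666.
c = 2·atan2(√a, √(1−a)) = 1.56213 rad → d = 6371·c ≈ 9952.32 km.

9952 km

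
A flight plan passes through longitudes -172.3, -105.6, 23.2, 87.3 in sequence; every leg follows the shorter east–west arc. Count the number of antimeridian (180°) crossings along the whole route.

0

Leg 1: -172.3° → -105.6°, shortest Δλ = 66.7° (east) — does not cross 180°.
Leg 2: -105.6° → +23.2°, shortest Δλ = 128.8° (east) — does not cross 180°.
Leg 3: +23.2° → +87.3°, shortest Δλ = 64.1° (east) — does not cross 180°.
Total crossings: 0.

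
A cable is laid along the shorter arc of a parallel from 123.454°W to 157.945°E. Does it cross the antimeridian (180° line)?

Yes

Naïve |157.945 − -123.454| = 281.399° > 180°, so the shorter arc goes the other way round — across 180°.
Signed shortest Δλ = ((157.945 − -123.454 + 180) mod 360) − 180 = -78.601°.
Going west by 78.601° from -123.454° passes through 180° before reaching +157.945°.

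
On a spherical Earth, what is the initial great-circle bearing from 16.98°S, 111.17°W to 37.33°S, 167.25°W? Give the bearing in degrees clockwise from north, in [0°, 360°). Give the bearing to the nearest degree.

Δλ = -167.25 − -111.17 = -56.08°.
θ = atan2( sin Δλ · cos φ₂ , cos φ₁ · sin φ₂ − sin φ₁ · cos φ₂ · cos Δλ )
  = atan2(-0.65983, -0.45039) = -124.316° → normalised to [0°, 360°): 235.684°.

236°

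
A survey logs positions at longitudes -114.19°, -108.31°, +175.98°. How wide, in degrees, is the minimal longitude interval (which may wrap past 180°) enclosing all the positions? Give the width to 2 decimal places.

Sort the longitudes: -114.19°, -108.31°, +175.98°.
Eastward gaps between consecutive values (wrapping around): 5.88°, 284.29°, 69.83°.
Largest gap = 284.29° ⇒ minimal covering band is its complement: 360° − 284.29° = 75.71°.
Band runs from +175.98° eastward to -108.31°, crossing the antimeridian.

75.71°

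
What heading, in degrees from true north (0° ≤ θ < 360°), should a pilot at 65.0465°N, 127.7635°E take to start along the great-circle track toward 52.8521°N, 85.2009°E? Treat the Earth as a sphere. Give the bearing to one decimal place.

Δλ = 85.2009 − 127.7635 = -42.5626°.
θ = atan2( sin Δλ · cos φ₂ , cos φ₁ · sin φ₂ − sin φ₁ · cos φ₂ · cos Δλ )
  = atan2(-0.40846, -0.06698) = -99.313° → normalised to [0°, 360°): 260.687°.

260.7°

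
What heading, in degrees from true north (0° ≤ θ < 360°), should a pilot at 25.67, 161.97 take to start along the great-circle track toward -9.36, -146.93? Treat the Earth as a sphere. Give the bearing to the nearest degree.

Δλ = -146.93 − 161.97 = -308.90°; wrapped into (−180°, 180°]: 51.10°.
θ = atan2( sin Δλ · cos φ₂ , cos φ₁ · sin φ₂ − sin φ₁ · cos φ₂ · cos Δλ )
  = atan2(0.76788, -0.41499) = 118.388° → normalised to [0°, 360°): 118.388°.

118°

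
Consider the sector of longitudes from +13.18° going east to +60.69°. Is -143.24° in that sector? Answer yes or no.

Band width going east from +13.18° to +60.69°: ((60.69 − 13.18) mod 360) = 47.51°.
Offset of -143.24° east of the west edge: ((-143.24 − 13.18) mod 360) = 203.58°.
203.58° > 47.51° ⇒ outside.

No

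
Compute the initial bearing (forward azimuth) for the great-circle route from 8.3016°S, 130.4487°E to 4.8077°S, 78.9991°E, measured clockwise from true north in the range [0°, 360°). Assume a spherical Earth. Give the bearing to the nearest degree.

270°

Δλ = 78.9991 − 130.4487 = -51.4496°.
θ = atan2( sin Δλ · cos φ₂ , cos φ₁ · sin φ₂ − sin φ₁ · cos φ₂ · cos Δλ )
  = atan2(-0.77931, 0.00673) = -89.505° → normalised to [0°, 360°): 270.495°.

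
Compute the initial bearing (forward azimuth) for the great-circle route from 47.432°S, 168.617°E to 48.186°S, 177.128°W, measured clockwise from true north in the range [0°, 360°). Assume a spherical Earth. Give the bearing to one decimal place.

99.8°

Δλ = -177.128 − 168.617 = -345.745°; wrapped into (−180°, 180°]: 14.255°.
θ = atan2( sin Δλ · cos φ₂ , cos φ₁ · sin φ₂ − sin φ₁ · cos φ₂ · cos Δλ )
  = atan2(0.16417, -0.02828) = 99.773° → normalised to [0°, 360°): 99.773°.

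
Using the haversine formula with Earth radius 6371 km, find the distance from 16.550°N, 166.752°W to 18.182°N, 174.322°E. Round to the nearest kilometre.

2016 km

Δλ = 174.322 − -166.752 = 341.074°; wrapped into (−180°, 180°]: -18.926°.
Δφ = 18.182 − 16.550 = 1.632°.
a = sin²(Δφ/2) + cos φ₁ · cos φ₂ · sin²(Δλ/2) = 0.024820.
c = 2·atan2(√a, √(1−a)) = 0.31641 rad → d = 6371·c ≈ 2015.82 km.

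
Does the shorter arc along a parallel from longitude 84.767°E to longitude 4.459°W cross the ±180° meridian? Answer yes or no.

Signed shortest Δλ = ((-4.459 − 84.767 + 180) mod 360) − 180 = -89.226°.
Going west by 89.226° from +84.767° reaches -4.459° without touching 180°.

No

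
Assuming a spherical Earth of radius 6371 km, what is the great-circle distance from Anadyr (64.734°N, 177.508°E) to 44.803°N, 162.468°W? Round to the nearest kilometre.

2536 km

Δλ = -162.468 − 177.508 = -339.976°; wrapped into (−180°, 180°]: 20.024°.
Δφ = 44.803 − 64.734 = -19.931°.
a = sin²(Δφ/2) + cos φ₁ · cos φ₂ · sin²(Δλ/2) = 0.039102.
c = 2·atan2(√a, √(1−a)) = 0.39811 rad → d = 6371·c ≈ 2536.34 km.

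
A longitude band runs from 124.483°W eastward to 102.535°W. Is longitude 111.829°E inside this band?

Band width going east from -124.483° to -102.535°: ((-102.535 − -124.483) mod 360) = 21.948°.
Offset of +111.829° east of the west edge: ((111.829 − -124.483) mod 360) = 236.312°.
236.312° > 21.948° ⇒ outside.

No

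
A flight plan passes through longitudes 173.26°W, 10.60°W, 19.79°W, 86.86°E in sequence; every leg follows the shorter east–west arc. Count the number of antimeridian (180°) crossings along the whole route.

Leg 1: -173.26° → -10.60°, shortest Δλ = 162.66° (east) — does not cross 180°.
Leg 2: -10.60° → -19.79°, shortest Δλ = -9.19° (west) — does not cross 180°.
Leg 3: -19.79° → +86.86°, shortest Δλ = 106.65° (east) — does not cross 180°.
Total crossings: 0.

0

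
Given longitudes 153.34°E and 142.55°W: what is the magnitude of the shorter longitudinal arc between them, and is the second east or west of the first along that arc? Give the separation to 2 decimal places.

64.11° east

Raw difference: -142.55 − 153.34 = -295.89°.
Normalise into (−180°, 180°]: -295.89° + 360° = 64.11°.
Positive ⇒ the second point lies to the east; separation 64.11°.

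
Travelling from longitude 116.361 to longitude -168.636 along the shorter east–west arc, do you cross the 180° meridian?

Yes

Naïve |-168.636 − 116.361| = 284.997° > 180°, so the shorter arc goes the other way round — across 180°.
Signed shortest Δλ = ((-168.636 − 116.361 + 180) mod 360) − 180 = 75.003°.
Going east by 75.003° from +116.361° passes through 180° before reaching -168.636°.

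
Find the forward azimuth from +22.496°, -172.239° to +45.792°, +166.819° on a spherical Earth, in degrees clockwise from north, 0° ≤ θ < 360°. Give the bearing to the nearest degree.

329°

Δλ = 166.819 − -172.239 = 339.058°; wrapped into (−180°, 180°]: -20.942°.
θ = atan2( sin Δλ · cos φ₂ , cos φ₁ · sin φ₂ − sin φ₁ · cos φ₂ · cos Δλ )
  = atan2(-0.24922, 0.41310) = -31.102° → normalised to [0°, 360°): 328.898°.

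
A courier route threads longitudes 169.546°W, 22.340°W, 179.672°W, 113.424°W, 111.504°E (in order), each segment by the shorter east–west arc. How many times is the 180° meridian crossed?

Leg 1: -169.546° → -22.340°, shortest Δλ = 147.206° (east) — does not cross 180°.
Leg 2: -22.340° → -179.672°, shortest Δλ = -157.332° (west) — does not cross 180°.
Leg 3: -179.672° → -113.424°, shortest Δλ = 66.248° (east) — does not cross 180°.
Leg 4: -113.424° → +111.504°, shortest Δλ = -135.072° (west) — crosses 180°.
Total crossings: 1.

1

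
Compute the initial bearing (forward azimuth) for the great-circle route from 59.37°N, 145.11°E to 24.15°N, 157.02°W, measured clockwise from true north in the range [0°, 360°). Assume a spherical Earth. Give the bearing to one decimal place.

105.1°

Δλ = -157.02 − 145.11 = -302.13°; wrapped into (−180°, 180°]: 57.87°.
θ = atan2( sin Δλ · cos φ₂ , cos φ₁ · sin φ₂ − sin φ₁ · cos φ₂ · cos Δλ )
  = atan2(0.77273, -0.20914) = 105.144° → normalised to [0°, 360°): 105.144°.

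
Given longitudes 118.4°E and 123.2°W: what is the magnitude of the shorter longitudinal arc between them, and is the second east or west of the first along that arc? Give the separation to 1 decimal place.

Raw difference: -123.2 − 118.4 = -241.6°.
Normalise into (−180°, 180°]: -241.6° + 360° = 118.4°.
Positive ⇒ the second point lies to the east; separation 118.4°.

118.4° east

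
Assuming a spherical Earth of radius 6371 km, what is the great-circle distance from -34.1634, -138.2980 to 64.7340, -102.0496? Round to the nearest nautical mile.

Δλ = -102.0496 − -138.2980 = 36.2484°.
Δφ = 64.7340 − -34.1634 = 98.8974°.
a = sin²(Δφ/2) + cos φ₁ · cos φ₂ · sin²(Δλ/2) = 0.611509.
c = 2·atan2(√a, √(1−a)) = 1.79571 rad → d = 6371·c ≈ 11440.44 km ≈ 6177.34 nmi.

6177 nmi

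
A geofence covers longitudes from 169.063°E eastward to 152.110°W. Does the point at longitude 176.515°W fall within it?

Band width going east from +169.063° to -152.110°: ((-152.110 − 169.063) mod 360) = 38.827°.
Offset of -176.515° east of the west edge: ((-176.515 − 169.063) mod 360) = 14.422°.
14.422° ≤ 38.827° ⇒ inside.

Yes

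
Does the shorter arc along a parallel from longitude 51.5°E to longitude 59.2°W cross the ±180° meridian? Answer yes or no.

No

Signed shortest Δλ = ((-59.2 − 51.5 + 180) mod 360) − 180 = -110.7°.
Going west by 110.7° from +51.5° reaches -59.2° without touching 180°.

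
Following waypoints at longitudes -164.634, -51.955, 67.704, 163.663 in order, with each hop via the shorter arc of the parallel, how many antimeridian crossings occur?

Leg 1: -164.634° → -51.955°, shortest Δλ = 112.679° (east) — does not cross 180°.
Leg 2: -51.955° → +67.704°, shortest Δλ = 119.659° (east) — does not cross 180°.
Leg 3: +67.704° → +163.663°, shortest Δλ = 95.959° (east) — does not cross 180°.
Total crossings: 0.

0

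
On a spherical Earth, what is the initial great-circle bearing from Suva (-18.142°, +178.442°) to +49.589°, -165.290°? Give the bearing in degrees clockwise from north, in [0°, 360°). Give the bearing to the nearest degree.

11°

Δλ = -165.290 − 178.442 = -343.732°; wrapped into (−180°, 180°]: 16.268°.
θ = atan2( sin Δλ · cos φ₂ , cos φ₁ · sin φ₂ − sin φ₁ · cos φ₂ · cos Δλ )
  = atan2(0.18160, 0.91733) = 11.198° → normalised to [0°, 360°): 11.198°.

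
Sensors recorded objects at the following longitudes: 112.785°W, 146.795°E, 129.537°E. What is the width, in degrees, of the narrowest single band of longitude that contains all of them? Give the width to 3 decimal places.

Sort the longitudes: -112.785°, +129.537°, +146.795°.
Eastward gaps between consecutive values (wrapping around): 242.322°, 17.258°, 100.420°.
Largest gap = 242.322° ⇒ minimal covering band is its complement: 360° − 242.322° = 117.678°.
Band runs from +129.537° eastward to -112.785°, crossing the antimeridian.

117.678°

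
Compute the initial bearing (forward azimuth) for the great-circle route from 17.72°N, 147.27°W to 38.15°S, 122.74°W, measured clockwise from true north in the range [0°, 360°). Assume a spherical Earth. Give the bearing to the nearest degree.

158°

Δλ = -122.74 − -147.27 = 24.53°.
θ = atan2( sin Δλ · cos φ₂ , cos φ₁ · sin φ₂ − sin φ₁ · cos φ₂ · cos Δλ )
  = atan2(0.32649, -0.80616) = 157.953° → normalised to [0°, 360°): 157.953°.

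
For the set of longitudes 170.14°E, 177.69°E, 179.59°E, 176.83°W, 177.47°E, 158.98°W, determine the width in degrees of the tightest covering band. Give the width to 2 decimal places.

30.88°

Sort the longitudes: -176.83°, -158.98°, +170.14°, +177.47°, +177.69°, +179.59°.
Eastward gaps between consecutive values (wrapping around): 17.85°, 329.12°, 7.33°, 0.22°, 1.90°, 3.58°.
Largest gap = 329.12° ⇒ minimal covering band is its complement: 360° − 329.12° = 30.88°.
Band runs from +170.14° eastward to -158.98°, crossing the antimeridian.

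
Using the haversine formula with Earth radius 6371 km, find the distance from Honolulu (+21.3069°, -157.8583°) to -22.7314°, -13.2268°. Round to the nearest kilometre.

16374 km

Δλ = -13.2268 − -157.8583 = 144.6315°.
Δφ = -22.7314 − 21.3069 = -44.0383°.
a = sin²(Δφ/2) + cos φ₁ · cos φ₂ · sin²(Δλ/2) = 0.920553.
c = 2·atan2(√a, √(1−a)) = 2.57012 rad → d = 6371·c ≈ 16374.25 km.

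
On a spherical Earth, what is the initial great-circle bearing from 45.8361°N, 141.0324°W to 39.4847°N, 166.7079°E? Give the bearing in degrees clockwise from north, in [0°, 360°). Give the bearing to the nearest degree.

Δλ = 166.7079 − -141.0324 = 307.7403°; wrapped into (−180°, 180°]: -52.2597°.
θ = atan2( sin Δλ · cos φ₂ , cos φ₁ · sin φ₂ − sin φ₁ · cos φ₂ · cos Δλ )
  = atan2(-0.61033, 0.10414) = -80.317° → normalised to [0°, 360°): 279.683°.

280°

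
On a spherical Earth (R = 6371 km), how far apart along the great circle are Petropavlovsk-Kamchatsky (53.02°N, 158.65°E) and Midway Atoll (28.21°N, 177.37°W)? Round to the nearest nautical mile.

1829 nmi

Δλ = -177.37 − 158.65 = -336.02°; wrapped into (−180°, 180°]: 23.98°.
Δφ = 28.21 − 53.02 = -24.81°.
a = sin²(Δφ/2) + cos φ₁ · cos φ₂ · sin²(Δλ/2) = 0.069024.
c = 2·atan2(√a, √(1−a)) = 0.53169 rad → d = 6371·c ≈ 3387.40 km ≈ 1829.05 nmi.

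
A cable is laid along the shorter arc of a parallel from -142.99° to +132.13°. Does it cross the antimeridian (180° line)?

Naïve |132.13 − -142.99| = 275.12° > 180°, so the shorter arc goes the other way round — across 180°.
Signed shortest Δλ = ((132.13 − -142.99 + 180) mod 360) − 180 = -84.88°.
Going west by 84.88° from -142.99° passes through 180° before reaching +132.13°.

Yes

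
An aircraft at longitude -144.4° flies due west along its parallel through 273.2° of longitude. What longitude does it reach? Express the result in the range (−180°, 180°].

Start at -144.4°; shift −273.2° → -417.6°.
-417.6° lies outside (−180°, 180°]; add 360° → -57.6°.

-57.6°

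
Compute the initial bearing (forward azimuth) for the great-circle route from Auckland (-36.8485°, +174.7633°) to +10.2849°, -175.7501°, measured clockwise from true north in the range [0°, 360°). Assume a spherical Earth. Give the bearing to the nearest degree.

Δλ = -175.7501 − 174.7633 = -350.5134°; wrapped into (−180°, 180°]: 9.4866°.
θ = atan2( sin Δλ · cos φ₂ , cos φ₁ · sin φ₂ − sin φ₁ · cos φ₂ · cos Δλ )
  = atan2(0.16217, 0.72487) = 12.611° → normalised to [0°, 360°): 12.611°.

13°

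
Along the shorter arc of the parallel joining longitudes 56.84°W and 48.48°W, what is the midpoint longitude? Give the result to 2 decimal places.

52.66°W

Signed shortest Δλ from -56.84° to -48.48° is +8.36°.
Midpoint longitude = -56.84° + (+8.36°)/2 = -56.84° + 4.18° = -52.66°.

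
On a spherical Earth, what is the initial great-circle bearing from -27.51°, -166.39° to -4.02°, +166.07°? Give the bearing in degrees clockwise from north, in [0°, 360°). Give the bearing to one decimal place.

Δλ = 166.07 − -166.39 = 332.46°; wrapped into (−180°, 180°]: -27.54°.
θ = atan2( sin Δλ · cos φ₂ , cos φ₁ · sin φ₂ − sin φ₁ · cos φ₂ · cos Δλ )
  = atan2(-0.46123, 0.34638) = -53.094° → normalised to [0°, 360°): 306.906°.

306.9°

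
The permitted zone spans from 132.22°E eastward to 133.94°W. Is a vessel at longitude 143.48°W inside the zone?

Yes

Band width going east from +132.22° to -133.94°: ((-133.94 − 132.22) mod 360) = 93.84°.
Offset of -143.48° east of the west edge: ((-143.48 − 132.22) mod 360) = 84.30°.
84.30° ≤ 93.84° ⇒ inside.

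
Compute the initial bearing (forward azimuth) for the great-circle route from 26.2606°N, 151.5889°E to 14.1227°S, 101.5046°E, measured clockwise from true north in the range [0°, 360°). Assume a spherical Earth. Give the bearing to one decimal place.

Δλ = 101.5046 − 151.5889 = -50.0843°.
θ = atan2( sin Δλ · cos φ₂ , cos φ₁ · sin φ₂ − sin φ₁ · cos φ₂ · cos Δλ )
  = atan2(-0.74381, -0.49414) = -123.598° → normalised to [0°, 360°): 236.402°.

236.4°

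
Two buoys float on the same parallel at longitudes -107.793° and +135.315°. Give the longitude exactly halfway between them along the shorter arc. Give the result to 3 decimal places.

-166.239°

Signed shortest Δλ from -107.793° to +135.315° is -116.892°.
Midpoint longitude = -107.793° + (-116.892°)/2 = -107.793° − 58.446° = -166.239°.
(The naïve average (-107.793 + +135.315)/2 = 13.761° is on the wrong side of the globe.)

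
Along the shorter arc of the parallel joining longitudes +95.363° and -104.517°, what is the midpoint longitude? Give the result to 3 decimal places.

+175.423°

Signed shortest Δλ from +95.363° to -104.517° is +160.120°.
Midpoint longitude = +95.363° + (+160.120°)/2 = +95.363° + 80.060° = +175.423°.
(The naïve average (+95.363 + -104.517)/2 = -4.577° is on the wrong side of the globe.)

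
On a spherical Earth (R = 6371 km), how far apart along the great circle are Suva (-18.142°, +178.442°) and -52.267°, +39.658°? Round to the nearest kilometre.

11233 km

Δλ = 39.658 − 178.442 = -138.784°.
Δφ = -52.267 − -18.142 = -34.125°.
a = sin²(Δφ/2) + cos φ₁ · cos φ₂ · sin²(Δλ/2) = 0.595606.
c = 2·atan2(√a, √(1−a)) = 1.76319 rad → d = 6371·c ≈ 11233.30 km.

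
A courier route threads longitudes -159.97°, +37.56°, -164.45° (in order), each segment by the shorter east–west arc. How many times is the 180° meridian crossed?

Leg 1: -159.97° → +37.56°, shortest Δλ = -162.47° (west) — crosses 180°.
Leg 2: +37.56° → -164.45°, shortest Δλ = 157.99° (east) — crosses 180°.
Total crossings: 2.

2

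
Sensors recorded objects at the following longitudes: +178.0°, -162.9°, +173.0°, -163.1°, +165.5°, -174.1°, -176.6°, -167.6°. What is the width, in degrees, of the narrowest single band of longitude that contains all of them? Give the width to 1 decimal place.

31.6°

Sort the longitudes: -176.6°, -174.1°, -167.6°, -163.1°, -162.9°, +165.5°, +173.0°, +178.0°.
Eastward gaps between consecutive values (wrapping around): 2.5°, 6.5°, 4.5°, 0.2°, 328.4°, 7.5°, 5.0°, 5.4°.
Largest gap = 328.4° ⇒ minimal covering band is its complement: 360° − 328.4° = 31.6°.
Band runs from +165.5° eastward to -162.9°, crossing the antimeridian.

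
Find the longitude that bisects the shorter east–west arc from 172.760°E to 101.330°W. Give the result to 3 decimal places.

144.285°W

Signed shortest Δλ from +172.760° to -101.330° is +85.910°.
Midpoint longitude = +172.760° + (+85.910°)/2 = +172.760° + 42.955° = +215.715°.
Normalise into (−180°, 180°]: -144.285°.
(The naïve average (+172.760 + -101.330)/2 = 35.715° is on the wrong side of the globe.)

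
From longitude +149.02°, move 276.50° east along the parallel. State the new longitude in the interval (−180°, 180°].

Start at +149.02°; shift +276.50° → +425.52°.
+425.52° lies outside (−180°, 180°]; subtract 360° → +65.52°.

+65.52°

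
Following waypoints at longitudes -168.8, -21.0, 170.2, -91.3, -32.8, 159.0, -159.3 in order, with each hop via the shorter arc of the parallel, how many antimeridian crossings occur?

4

Leg 1: -168.8° → -21.0°, shortest Δλ = 147.8° (east) — does not cross 180°.
Leg 2: -21.0° → +170.2°, shortest Δλ = -168.8° (west) — crosses 180°.
Leg 3: +170.2° → -91.3°, shortest Δλ = 98.5° (east) — crosses 180°.
Leg 4: -91.3° → -32.8°, shortest Δλ = 58.5° (east) — does not cross 180°.
Leg 5: -32.8° → +159.0°, shortest Δλ = -168.2° (west) — crosses 180°.
Leg 6: +159.0° → -159.3°, shortest Δλ = 41.7° (east) — crosses 180°.
Total crossings: 4.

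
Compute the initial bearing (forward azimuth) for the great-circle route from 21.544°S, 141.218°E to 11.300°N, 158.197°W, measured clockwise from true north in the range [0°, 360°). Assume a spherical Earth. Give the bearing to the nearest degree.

Δλ = -158.197 − 141.218 = -299.415°; wrapped into (−180°, 180°]: 60.585°.
θ = atan2( sin Δλ · cos φ₂ , cos φ₁ · sin φ₂ − sin φ₁ · cos φ₂ · cos Δλ )
  = atan2(0.85420, 0.35911) = 67.198° → normalised to [0°, 360°): 67.198°.

67°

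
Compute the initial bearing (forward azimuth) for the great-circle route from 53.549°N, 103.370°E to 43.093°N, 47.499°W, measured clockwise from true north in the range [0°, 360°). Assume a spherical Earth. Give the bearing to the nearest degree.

339°

Δλ = -47.499 − 103.370 = -150.869°.
θ = atan2( sin Δλ · cos φ₂ , cos φ₁ · sin φ₂ − sin φ₁ · cos φ₂ · cos Δλ )
  = atan2(-0.35549, 0.91899) = -21.148° → normalised to [0°, 360°): 338.852°.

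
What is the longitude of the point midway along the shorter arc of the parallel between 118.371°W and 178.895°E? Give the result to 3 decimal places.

149.738°W

Signed shortest Δλ from -118.371° to +178.895° is -62.734°.
Midpoint longitude = -118.371° + (-62.734°)/2 = -118.371° − 31.367° = -149.738°.
(The naïve average (-118.371 + +178.895)/2 = 30.262° is on the wrong side of the globe.)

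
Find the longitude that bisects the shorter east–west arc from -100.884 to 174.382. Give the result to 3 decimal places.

-143.251°

Signed shortest Δλ from -100.884° to +174.382° is -84.734°.
Midpoint longitude = -100.884° + (-84.734°)/2 = -100.884° − 42.367° = -143.251°.
(The naïve average (-100.884 + +174.382)/2 = 36.749° is on the wrong side of the globe.)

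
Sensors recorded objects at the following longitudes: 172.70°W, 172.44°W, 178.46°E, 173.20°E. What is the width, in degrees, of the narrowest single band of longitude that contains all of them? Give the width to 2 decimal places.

Sort the longitudes: -172.70°, -172.44°, +173.20°, +178.46°.
Eastward gaps between consecutive values (wrapping around): 0.26°, 345.64°, 5.26°, 8.84°.
Largest gap = 345.64° ⇒ minimal covering band is its complement: 360° − 345.64° = 14.36°.
Band runs from +173.20° eastward to -172.44°, crossing the antimeridian.

14.36°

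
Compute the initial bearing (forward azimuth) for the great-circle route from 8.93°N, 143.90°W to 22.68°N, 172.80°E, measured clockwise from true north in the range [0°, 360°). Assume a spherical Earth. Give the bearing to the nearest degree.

294°

Δλ = 172.80 − -143.90 = 316.70°; wrapped into (−180°, 180°]: -43.30°.
θ = atan2( sin Δλ · cos φ₂ , cos φ₁ · sin φ₂ − sin φ₁ · cos φ₂ · cos Δλ )
  = atan2(-0.63279, 0.27668) = -66.383° → normalised to [0°, 360°): 293.617°.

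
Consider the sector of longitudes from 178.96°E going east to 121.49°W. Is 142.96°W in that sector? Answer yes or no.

Yes

Band width going east from +178.96° to -121.49°: ((-121.49 − 178.96) mod 360) = 59.55°.
Offset of -142.96° east of the west edge: ((-142.96 − 178.96) mod 360) = 38.08°.
38.08° ≤ 59.55° ⇒ inside.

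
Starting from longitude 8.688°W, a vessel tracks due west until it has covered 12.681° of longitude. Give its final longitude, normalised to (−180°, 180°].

Start at -8.688°; shift −12.681° → -21.369°.
-21.369° already lies in (−180°, 180°].

21.369°W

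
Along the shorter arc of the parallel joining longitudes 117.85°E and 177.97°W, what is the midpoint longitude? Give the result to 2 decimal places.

Signed shortest Δλ from +117.85° to -177.97° is +64.18°.
Midpoint longitude = +117.85° + (+64.18°)/2 = +117.85° + 32.09° = +149.94°.
(The naïve average (+117.85 + -177.97)/2 = -30.06° is on the wrong side of the globe.)

149.94°E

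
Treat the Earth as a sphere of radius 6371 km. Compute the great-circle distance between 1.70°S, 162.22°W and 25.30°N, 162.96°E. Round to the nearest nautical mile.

Δλ = 162.96 − -162.22 = 325.18°; wrapped into (−180°, 180°]: -34.82°.
Δφ = 25.30 − -1.70 = 27.00°.
a = sin²(Δφ/2) + cos φ₁ · cos φ₂ · sin²(Δλ/2) = 0.135399.
c = 2·atan2(√a, √(1−a)) = 0.75364 rad → d = 6371·c ≈ 4801.45 km ≈ 2592.58 nmi.

2593 nmi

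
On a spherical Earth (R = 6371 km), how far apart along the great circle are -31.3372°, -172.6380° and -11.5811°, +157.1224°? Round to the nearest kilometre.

3801 km

Δλ = 157.1224 − -172.6380 = 329.7604°; wrapped into (−180°, 180°]: -30.2396°.
Δφ = -11.5811 − -31.3372 = 19.7561°.
a = sin²(Δφ/2) + cos φ₁ · cos φ₂ · sin²(Δλ/2) = 0.086358.
c = 2·atan2(√a, √(1−a)) = 0.59654 rad → d = 6371·c ≈ 3800.57 km.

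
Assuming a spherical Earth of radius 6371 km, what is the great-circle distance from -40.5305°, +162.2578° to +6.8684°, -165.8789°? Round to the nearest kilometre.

6196 km

Δλ = -165.8789 − 162.2578 = -328.1367°; wrapped into (−180°, 180°]: 31.8633°.
Δφ = 6.8684 − -40.5305 = 47.3989°.
a = sin²(Δφ/2) + cos φ₁ · cos φ₂ · sin²(Δλ/2) = 0.218411.
c = 2·atan2(√a, √(1−a)) = 0.97257 rad → d = 6371·c ≈ 6196.24 km.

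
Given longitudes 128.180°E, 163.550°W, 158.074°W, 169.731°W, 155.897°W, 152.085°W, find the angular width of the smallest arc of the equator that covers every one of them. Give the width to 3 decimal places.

Sort the longitudes: -169.731°, -163.550°, -158.074°, -155.897°, -152.085°, +128.180°.
Eastward gaps between consecutive values (wrapping around): 6.181°, 5.476°, 2.177°, 3.812°, 280.265°, 62.089°.
Largest gap = 280.265° ⇒ minimal covering band is its complement: 360° − 280.265° = 79.735°.
Band runs from +128.180° eastward to -152.085°, crossing the antimeridian.

79.735°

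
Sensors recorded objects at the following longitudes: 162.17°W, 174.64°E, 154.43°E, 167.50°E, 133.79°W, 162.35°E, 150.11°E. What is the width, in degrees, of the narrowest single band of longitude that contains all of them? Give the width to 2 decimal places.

Sort the longitudes: -162.17°, -133.79°, +150.11°, +154.43°, +162.35°, +167.50°, +174.64°.
Eastward gaps between consecutive values (wrapping around): 28.38°, 283.90°, 4.32°, 7.92°, 5.15°, 7.14°, 23.19°.
Largest gap = 283.90° ⇒ minimal covering band is its complement: 360° − 283.90° = 76.10°.
Band runs from +150.11° eastward to -133.79°, crossing the antimeridian.

76.10°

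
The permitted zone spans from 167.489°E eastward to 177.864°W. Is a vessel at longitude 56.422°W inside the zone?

Band width going east from +167.489° to -177.864°: ((-177.864 − 167.489) mod 360) = 14.647°.
Offset of -56.422° east of the west edge: ((-56.422 − 167.489) mod 360) = 136.089°.
136.089° > 14.647° ⇒ outside.

No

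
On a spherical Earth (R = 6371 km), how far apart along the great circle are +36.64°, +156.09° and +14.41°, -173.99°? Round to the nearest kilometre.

3859 km

Δλ = -173.99 − 156.09 = -330.08°; wrapped into (−180°, 180°]: 29.92°.
Δφ = 14.41 − 36.64 = -22.23°.
a = sin²(Δφ/2) + cos φ₁ · cos φ₂ · sin²(Δλ/2) = 0.088952.
c = 2·atan2(√a, √(1−a)) = 0.60572 rad → d = 6371·c ≈ 3859.01 km.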